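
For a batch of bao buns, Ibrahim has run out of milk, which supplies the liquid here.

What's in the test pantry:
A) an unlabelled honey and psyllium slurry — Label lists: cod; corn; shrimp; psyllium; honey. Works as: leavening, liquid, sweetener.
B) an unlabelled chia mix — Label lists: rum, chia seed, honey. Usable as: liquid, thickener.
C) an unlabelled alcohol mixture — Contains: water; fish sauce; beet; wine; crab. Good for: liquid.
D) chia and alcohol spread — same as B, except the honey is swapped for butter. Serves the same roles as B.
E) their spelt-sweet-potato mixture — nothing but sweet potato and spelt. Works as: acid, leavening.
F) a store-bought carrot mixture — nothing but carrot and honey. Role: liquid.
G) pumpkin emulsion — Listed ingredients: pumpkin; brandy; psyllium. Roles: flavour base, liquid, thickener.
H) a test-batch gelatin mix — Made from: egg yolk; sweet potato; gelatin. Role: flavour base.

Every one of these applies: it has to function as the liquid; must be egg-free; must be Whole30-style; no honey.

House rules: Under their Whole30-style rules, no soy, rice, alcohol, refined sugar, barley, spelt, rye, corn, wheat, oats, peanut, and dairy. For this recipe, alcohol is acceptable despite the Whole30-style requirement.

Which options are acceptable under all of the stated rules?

A: has corn, so not Whole30-style; has honey, so not honey-free — reject
B: has honey, so not honey-free — out
C: alcohol is permitted under the Whole30-style carve-out; nothing else excluded — keep
D: has butter, so not Whole30-style — no
E: not usable as a liquid; has spelt, so not Whole30-style — reject
F: has honey, so not honey-free — reject
G: alcohol is permitted under the Whole30-style carve-out; nothing else excluded — OK
H: not usable as a liquid; has egg yolk, so not egg-free — no

C, G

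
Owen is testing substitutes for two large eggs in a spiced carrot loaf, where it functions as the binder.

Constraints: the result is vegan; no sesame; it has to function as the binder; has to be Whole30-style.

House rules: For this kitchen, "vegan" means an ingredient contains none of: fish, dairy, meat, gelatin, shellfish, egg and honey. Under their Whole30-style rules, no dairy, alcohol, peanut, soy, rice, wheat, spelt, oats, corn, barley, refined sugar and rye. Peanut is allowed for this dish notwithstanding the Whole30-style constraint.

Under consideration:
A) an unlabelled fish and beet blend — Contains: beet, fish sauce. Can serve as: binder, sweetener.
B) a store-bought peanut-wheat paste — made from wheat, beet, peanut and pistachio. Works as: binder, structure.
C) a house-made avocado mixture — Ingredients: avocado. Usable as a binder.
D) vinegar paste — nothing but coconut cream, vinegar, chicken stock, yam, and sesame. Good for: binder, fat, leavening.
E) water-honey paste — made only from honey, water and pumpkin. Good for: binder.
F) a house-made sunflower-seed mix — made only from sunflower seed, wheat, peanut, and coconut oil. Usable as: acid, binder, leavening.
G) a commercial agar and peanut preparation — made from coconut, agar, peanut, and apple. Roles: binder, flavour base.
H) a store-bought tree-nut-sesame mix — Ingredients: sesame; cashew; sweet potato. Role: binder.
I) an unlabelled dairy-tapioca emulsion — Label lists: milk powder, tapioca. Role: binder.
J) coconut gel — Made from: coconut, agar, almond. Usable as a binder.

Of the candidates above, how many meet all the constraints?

3

A: has fish sauce, so not vegan — reject
B: has wheat, so not Whole30-style — no
C: only avocado; none excluded — valid
D: has chicken stock, so not vegan; has sesame, so not sesame-free — out
E: has honey, so not vegan — no
F: has wheat, so not Whole30-style — out
G: peanut is permitted under the Whole30-style carve-out; nothing else excluded — OK
H: has sesame, so not sesame-free — no
I: has milk powder, so not vegan; has milk powder, so not Whole30-style — out
J: every rule checks out — OK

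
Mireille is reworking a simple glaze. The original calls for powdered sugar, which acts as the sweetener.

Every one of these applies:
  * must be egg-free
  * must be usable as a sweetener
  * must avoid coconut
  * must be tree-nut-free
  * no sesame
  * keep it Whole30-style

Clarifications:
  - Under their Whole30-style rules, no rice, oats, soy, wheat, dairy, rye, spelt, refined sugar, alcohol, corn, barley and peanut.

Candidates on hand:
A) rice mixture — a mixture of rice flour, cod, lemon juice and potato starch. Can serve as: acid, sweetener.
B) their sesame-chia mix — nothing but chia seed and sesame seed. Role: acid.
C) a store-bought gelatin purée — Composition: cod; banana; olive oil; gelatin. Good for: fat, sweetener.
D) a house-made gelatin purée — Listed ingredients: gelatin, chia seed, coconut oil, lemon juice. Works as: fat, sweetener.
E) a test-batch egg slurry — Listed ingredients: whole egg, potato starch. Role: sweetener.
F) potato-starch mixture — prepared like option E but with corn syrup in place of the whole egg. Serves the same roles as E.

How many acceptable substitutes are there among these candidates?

A: has rice flour, so not Whole30-style — no
B: not usable as a sweetener; has sesame seed, so not sesame-free — out
C: nothing on the exclusion list — OK
D: has coconut oil, so not coconut-free — no
E: has whole egg, so not egg-free — out
F: has corn syrup, so not Whole30-style — out

1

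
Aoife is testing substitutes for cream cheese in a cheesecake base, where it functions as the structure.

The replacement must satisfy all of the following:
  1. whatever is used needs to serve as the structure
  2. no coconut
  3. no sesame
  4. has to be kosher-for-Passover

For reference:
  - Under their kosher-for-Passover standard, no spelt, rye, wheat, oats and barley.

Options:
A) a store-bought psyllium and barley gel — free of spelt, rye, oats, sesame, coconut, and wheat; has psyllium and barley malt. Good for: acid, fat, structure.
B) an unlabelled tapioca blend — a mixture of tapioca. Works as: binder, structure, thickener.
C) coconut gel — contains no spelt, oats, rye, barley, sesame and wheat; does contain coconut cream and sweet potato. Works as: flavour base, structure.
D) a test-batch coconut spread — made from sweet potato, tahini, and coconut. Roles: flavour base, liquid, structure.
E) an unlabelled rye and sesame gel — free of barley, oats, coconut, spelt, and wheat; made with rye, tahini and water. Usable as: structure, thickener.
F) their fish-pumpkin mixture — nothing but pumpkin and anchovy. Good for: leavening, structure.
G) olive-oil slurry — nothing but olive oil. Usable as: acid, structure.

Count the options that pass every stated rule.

3

A: has barley malt, so not kosher-for-Passover — reject
B: all constraints satisfied — keep
C: has coconut cream, so not coconut-free — reject
D: has coconut, so not coconut-free; has tahini, so not sesame-free — out
E: has rye, so not kosher-for-Passover; has tahini, so not sesame-free — no
F: works as a structure, no coconut, kosher-for-Passover — keep
G: only olive oil; none excluded — valid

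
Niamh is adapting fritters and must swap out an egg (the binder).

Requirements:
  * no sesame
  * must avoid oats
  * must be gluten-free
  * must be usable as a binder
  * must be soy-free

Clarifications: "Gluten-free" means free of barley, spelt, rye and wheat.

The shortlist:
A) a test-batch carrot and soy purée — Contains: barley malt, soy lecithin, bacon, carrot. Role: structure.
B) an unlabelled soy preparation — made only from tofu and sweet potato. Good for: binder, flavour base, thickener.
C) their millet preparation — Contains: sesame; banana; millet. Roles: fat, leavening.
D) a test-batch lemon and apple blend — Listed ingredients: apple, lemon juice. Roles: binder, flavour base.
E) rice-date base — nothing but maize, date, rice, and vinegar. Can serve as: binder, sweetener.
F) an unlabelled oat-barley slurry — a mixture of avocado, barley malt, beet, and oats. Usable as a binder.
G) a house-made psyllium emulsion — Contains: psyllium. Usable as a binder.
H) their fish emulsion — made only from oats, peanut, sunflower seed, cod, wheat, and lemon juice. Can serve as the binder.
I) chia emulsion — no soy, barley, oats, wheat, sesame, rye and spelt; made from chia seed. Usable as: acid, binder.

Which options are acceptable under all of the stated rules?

D, E, G, I

A: not usable as a binder; has barley malt, so not gluten-free (and 1 more) — no
B: has tofu, so not soy-free — out
C: not usable as a binder; has sesame, so not sesame-free — no
D: works as a binder, no oats, gluten-free — valid
E: works as a binder, gluten-free, no oats — keep
F: has barley malt, so not gluten-free; has oats, so not oat-free — reject
G: no sesame, gluten-free — valid
H: has wheat, so not gluten-free; has oats, so not oat-free — no
I: nothing on the exclusion list — keep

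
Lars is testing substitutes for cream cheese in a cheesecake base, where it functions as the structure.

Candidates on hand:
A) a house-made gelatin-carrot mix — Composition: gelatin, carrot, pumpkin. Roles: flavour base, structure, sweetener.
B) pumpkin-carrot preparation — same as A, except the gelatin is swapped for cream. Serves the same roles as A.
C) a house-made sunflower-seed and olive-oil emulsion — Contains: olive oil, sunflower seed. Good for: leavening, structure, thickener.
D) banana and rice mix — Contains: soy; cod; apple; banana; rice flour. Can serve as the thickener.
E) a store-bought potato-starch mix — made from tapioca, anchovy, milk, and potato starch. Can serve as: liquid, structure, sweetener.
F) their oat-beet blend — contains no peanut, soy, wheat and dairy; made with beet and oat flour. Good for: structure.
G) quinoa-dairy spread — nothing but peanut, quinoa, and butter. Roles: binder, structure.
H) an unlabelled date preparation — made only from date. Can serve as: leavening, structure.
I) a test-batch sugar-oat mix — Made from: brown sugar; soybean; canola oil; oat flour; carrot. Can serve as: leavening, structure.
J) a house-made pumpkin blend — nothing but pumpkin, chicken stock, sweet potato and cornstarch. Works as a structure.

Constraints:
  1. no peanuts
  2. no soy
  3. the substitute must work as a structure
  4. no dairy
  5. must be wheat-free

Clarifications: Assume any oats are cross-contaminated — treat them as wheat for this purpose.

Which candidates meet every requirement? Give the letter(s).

A: only gelatin, pumpkin, and carrot; none excluded — keep
B: has cream, so not dairy-free — reject
C: every rule checks out — OK
D: not usable as a structure; has soy, so not soy-free — out
E: has milk, so not dairy-free — reject
F: has oat flour, so not wheat-free — reject
G: has peanut, so not peanut-free; has butter, so not dairy-free — out
H: only date; none excluded — keep
I: has soybean, so not soy-free; has oat flour, so not wheat-free — no
J: cornstarch and chicken stock etc. — none of it excluded — valid

A, C, H, J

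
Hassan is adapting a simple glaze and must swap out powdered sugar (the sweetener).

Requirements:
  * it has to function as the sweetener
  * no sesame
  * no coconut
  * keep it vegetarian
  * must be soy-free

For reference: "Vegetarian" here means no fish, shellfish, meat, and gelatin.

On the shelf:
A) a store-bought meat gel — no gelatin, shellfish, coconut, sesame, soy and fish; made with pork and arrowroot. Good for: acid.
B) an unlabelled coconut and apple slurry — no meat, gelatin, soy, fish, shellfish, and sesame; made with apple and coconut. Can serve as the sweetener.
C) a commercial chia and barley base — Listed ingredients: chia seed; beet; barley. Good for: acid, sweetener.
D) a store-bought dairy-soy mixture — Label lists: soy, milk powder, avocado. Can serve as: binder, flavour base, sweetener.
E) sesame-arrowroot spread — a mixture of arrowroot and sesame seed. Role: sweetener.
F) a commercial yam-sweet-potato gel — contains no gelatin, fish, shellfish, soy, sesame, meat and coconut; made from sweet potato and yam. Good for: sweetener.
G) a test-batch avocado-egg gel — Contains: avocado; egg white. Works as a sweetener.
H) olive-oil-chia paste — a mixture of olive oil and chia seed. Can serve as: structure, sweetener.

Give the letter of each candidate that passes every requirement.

A: not usable as a sweetener; has pork, so not vegetarian — no
B: has coconut, so not coconut-free — no
C: only barley, chia seed, and beet; none excluded — keep
D: has soy, so not soy-free — out
E: has sesame seed, so not sesame-free — reject
F: works as a sweetener, vegetarian, no sesame — valid
G: no sesame, vegetarian — OK
H: only olive oil and chia seed; none excluded — valid

C, F, G, H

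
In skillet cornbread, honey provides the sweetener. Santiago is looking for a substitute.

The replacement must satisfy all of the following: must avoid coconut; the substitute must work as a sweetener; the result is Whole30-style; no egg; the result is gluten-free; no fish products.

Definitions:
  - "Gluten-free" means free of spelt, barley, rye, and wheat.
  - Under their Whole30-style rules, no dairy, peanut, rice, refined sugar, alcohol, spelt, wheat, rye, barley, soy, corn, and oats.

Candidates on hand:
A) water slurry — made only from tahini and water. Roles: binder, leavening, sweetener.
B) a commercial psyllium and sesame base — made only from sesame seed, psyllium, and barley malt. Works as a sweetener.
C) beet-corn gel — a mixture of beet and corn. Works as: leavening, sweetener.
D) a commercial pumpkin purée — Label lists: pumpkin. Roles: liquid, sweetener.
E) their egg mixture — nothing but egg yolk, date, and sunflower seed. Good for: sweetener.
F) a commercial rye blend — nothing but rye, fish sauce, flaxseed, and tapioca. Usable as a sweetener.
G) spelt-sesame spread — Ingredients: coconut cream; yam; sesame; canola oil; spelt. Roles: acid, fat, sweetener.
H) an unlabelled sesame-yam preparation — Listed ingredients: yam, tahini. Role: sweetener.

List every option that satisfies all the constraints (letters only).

A: only tahini and water; none excluded — OK
B: has barley malt, so not gluten-free; has barley malt, so not Whole30-style — reject
C: has corn, so not Whole30-style — no
D: all constraints satisfied — OK
E: has egg yolk, so not egg-free — out
F: has rye, so not gluten-free; has rye, so not Whole30-style (and 1 more) — out
G: has spelt, so not gluten-free; has spelt, so not Whole30-style (and 1 more) — reject
H: works as a sweetener, no egg, no fish — valid

A, D, H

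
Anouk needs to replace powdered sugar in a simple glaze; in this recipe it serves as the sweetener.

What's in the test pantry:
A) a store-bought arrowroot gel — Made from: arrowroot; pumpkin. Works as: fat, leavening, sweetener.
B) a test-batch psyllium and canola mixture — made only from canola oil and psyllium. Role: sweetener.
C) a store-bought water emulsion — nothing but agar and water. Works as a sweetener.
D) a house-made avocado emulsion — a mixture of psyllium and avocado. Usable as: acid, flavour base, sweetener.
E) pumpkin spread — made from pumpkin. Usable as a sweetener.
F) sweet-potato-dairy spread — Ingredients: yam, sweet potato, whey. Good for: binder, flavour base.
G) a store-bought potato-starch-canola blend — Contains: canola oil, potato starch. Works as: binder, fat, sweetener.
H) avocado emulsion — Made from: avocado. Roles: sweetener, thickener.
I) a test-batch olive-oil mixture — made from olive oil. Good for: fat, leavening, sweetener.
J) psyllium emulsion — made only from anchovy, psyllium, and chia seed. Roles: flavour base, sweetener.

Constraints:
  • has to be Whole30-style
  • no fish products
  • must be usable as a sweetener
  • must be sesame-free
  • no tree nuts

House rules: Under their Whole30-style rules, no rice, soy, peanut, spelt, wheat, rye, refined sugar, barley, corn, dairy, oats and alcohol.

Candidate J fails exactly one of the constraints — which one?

fish-free

usable as a sweetener: satisfied
Whole30-style: satisfied
fish-free: has anchovy — fails
sesame-free: satisfied
tree-nut-free: satisfied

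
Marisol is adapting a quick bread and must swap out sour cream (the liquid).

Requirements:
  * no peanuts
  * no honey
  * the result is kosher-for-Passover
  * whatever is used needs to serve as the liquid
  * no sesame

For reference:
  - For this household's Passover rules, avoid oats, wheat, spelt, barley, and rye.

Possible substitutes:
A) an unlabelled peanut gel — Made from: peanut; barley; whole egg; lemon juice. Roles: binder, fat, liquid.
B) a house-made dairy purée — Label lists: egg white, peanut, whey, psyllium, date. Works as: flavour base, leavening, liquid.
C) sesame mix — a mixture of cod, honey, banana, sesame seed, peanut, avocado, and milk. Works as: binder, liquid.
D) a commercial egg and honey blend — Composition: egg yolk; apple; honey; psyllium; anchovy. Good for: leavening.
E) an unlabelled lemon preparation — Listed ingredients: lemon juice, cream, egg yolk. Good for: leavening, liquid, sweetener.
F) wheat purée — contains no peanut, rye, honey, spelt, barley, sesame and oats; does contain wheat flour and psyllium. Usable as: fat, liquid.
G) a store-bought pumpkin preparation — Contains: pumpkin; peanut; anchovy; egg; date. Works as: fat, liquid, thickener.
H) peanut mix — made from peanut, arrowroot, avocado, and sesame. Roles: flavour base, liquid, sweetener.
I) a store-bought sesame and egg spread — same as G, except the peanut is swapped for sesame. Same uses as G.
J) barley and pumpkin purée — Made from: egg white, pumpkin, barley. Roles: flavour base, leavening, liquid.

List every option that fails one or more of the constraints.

A, B, C, D, F, G, H, I, J

A: has barley, so not kosher-for-Passover; has peanut, so not peanut-free — out
B: has peanut, so not peanut-free — out
C: has peanut, so not peanut-free; has sesame seed, so not sesame-free (and 1 more) — out
D: not usable as a liquid; has honey, so not honey-free — out
E: no sesame, kosher-for-Passover — valid
F: has wheat flour, so not kosher-for-Passover — out
G: has peanut, so not peanut-free — reject
H: has peanut, so not peanut-free; has sesame, so not sesame-free — out
I: has sesame, so not sesame-free — out
J: has barley, so not kosher-for-Passover — no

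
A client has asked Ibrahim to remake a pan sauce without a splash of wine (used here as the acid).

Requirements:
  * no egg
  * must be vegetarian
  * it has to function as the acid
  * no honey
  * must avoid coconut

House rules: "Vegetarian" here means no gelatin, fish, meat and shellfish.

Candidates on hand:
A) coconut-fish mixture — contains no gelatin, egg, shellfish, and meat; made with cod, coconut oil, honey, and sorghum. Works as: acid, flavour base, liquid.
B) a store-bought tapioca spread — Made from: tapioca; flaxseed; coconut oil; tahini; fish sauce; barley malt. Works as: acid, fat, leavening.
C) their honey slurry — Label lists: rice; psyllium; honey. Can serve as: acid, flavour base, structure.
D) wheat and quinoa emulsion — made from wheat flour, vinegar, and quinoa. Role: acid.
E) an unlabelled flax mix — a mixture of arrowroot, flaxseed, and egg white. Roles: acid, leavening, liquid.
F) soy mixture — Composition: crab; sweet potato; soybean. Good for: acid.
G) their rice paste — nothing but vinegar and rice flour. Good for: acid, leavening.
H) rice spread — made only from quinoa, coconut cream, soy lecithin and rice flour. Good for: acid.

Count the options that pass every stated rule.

2

A: has cod, so not vegetarian; has coconut oil, so not coconut-free (and 1 more) — out
B: has fish sauce, so not vegetarian; has coconut oil, so not coconut-free — no
C: has honey, so not honey-free — out
D: every rule checks out — valid
E: has egg white, so not egg-free — no
F: has crab, so not vegetarian — no
G: only rice flour and vinegar; none excluded — OK
H: has coconut cream, so not coconut-free — reject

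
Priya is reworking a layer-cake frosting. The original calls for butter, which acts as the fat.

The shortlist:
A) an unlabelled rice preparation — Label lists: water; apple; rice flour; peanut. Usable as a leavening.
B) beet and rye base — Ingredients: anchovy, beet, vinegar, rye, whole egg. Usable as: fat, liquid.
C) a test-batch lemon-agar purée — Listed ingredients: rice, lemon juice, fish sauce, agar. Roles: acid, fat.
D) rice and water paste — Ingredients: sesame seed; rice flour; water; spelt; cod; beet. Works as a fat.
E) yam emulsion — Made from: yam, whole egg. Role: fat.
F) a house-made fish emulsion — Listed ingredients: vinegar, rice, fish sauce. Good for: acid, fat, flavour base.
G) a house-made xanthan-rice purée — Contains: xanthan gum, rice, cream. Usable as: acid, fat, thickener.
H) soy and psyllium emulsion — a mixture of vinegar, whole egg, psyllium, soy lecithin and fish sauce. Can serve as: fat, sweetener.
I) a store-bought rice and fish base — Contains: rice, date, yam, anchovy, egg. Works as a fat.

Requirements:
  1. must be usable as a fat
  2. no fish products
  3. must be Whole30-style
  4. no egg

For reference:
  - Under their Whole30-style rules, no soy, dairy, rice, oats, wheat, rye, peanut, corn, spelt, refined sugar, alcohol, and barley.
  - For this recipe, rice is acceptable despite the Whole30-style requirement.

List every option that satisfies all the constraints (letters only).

A: not usable as a fat; has peanut, so not Whole30-style — no
B: has rye, so not Whole30-style; has whole egg, so not egg-free (and 1 more) — out
C: has fish sauce, so not fish-free — out
D: has spelt, so not Whole30-style; has cod, so not fish-free — no
E: has whole egg, so not egg-free — reject
F: has fish sauce, so not fish-free — reject
G: has cream, so not Whole30-style — out
H: has soy lecithin, so not Whole30-style; has whole egg, so not egg-free (and 1 more) — no
I: has egg, so not egg-free; has anchovy, so not fish-free — out

none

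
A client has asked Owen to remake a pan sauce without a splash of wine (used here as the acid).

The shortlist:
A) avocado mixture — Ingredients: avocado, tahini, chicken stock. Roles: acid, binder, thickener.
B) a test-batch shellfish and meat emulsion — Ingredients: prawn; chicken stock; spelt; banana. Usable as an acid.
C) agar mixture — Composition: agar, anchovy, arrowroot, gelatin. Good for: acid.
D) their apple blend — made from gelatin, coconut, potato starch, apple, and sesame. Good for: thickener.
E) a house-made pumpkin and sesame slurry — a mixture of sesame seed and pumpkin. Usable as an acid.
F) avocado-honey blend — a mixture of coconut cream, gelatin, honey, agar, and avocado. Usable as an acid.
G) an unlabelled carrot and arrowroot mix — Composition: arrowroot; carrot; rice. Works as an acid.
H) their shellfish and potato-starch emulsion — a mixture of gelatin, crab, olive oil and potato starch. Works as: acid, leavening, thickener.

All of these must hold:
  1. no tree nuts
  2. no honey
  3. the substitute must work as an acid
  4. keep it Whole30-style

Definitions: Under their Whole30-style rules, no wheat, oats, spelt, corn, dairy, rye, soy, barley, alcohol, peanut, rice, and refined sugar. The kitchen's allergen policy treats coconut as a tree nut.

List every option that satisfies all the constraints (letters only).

A, C, E, H

A: Whole30-style, no honey — keep
B: has spelt, so not Whole30-style — out
C: works as an acid, tree-nut-free, Whole30-style — keep
D: not usable as an acid; has coconut, so not tree-nut-free — no
E: no honey, tree-nut-free — keep
F: has coconut cream, so not tree-nut-free; has honey, so not honey-free — no
G: has rice, so not Whole30-style — out
H: works as an acid, no honey, tree-nut-free — keep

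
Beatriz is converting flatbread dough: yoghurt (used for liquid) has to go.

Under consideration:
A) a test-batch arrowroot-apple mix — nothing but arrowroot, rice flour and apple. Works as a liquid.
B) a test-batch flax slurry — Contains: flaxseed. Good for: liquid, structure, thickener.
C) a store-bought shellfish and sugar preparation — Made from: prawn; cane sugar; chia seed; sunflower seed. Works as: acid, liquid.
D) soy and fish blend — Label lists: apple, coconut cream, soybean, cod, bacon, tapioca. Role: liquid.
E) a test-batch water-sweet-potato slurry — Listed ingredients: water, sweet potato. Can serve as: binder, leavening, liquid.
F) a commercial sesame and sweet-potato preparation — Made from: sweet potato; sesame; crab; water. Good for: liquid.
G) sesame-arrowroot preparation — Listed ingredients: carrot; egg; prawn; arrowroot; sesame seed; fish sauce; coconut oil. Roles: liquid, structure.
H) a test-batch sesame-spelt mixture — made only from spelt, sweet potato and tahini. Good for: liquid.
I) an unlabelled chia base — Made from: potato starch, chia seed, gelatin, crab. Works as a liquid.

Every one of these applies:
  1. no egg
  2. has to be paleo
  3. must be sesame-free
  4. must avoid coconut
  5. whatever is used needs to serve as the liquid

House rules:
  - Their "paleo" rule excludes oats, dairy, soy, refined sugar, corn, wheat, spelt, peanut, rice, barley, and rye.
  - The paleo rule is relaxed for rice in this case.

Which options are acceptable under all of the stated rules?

A, B, E, I

A: rice is permitted under the paleo carve-out; nothing else excluded — OK
B: no sesame, no coconut — OK
C: has cane sugar, so not paleo — out
D: has soybean, so not paleo; has coconut cream, so not coconut-free — no
E: works as a liquid, no egg, no sesame — valid
F: has sesame, so not sesame-free — out
G: has coconut oil, so not coconut-free; has sesame seed, so not sesame-free (and 1 more) — reject
H: has spelt, so not paleo; has tahini, so not sesame-free — reject
I: no sesame, no coconut — OK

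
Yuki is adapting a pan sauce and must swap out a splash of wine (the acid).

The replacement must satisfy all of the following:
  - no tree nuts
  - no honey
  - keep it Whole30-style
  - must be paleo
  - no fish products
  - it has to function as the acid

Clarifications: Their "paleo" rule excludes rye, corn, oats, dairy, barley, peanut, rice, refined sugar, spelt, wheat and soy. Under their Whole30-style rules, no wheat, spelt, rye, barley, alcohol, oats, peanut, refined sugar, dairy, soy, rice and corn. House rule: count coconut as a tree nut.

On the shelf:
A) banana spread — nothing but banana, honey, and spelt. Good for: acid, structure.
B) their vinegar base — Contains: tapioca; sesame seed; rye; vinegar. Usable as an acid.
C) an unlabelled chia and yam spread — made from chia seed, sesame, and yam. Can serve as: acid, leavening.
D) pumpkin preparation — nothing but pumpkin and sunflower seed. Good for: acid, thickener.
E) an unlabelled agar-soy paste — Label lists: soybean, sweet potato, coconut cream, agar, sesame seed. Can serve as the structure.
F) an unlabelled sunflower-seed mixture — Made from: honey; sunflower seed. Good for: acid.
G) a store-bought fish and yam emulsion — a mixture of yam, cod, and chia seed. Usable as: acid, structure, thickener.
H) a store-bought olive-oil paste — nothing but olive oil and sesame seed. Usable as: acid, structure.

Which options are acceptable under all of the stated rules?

C, D, H

A: has spelt, so not paleo; has spelt, so not Whole30-style (and 1 more) — no
B: has rye, so not paleo; has rye, so not Whole30-style — reject
C: only sesame, yam, and chia seed; none excluded — keep
D: only pumpkin and sunflower seed; none excluded — valid
E: not usable as an acid; has soybean, so not paleo (and 2 more) — no
F: has honey, so not honey-free — reject
G: has cod, so not fish-free — reject
H: all constraints satisfied — valid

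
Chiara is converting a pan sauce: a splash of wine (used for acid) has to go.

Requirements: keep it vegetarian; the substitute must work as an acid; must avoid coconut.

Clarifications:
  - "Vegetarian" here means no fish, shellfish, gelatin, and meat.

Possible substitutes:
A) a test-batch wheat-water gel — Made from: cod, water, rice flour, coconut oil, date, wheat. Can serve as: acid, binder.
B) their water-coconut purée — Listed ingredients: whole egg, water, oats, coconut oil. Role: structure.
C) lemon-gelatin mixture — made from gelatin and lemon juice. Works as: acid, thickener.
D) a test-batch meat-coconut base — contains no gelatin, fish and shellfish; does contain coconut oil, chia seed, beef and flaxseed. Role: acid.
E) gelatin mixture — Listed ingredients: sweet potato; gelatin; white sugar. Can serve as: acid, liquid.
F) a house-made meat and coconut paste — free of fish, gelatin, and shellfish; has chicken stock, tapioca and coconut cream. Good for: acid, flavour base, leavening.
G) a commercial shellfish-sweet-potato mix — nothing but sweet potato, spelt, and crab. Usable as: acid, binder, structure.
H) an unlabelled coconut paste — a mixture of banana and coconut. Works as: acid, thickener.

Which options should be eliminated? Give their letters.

A: has cod, so not vegetarian; has coconut oil, so not coconut-free — no
B: not usable as an acid; has coconut oil, so not coconut-free — out
C: has gelatin, so not vegetarian — no
D: has beef, so not vegetarian; has coconut oil, so not coconut-free — reject
E: has gelatin, so not vegetarian — reject
F: has chicken stock, so not vegetarian; has coconut cream, so not coconut-free — no
G: has crab, so not vegetarian — out
H: has coconut, so not coconut-free — out

A, B, C, D, E, F, G, H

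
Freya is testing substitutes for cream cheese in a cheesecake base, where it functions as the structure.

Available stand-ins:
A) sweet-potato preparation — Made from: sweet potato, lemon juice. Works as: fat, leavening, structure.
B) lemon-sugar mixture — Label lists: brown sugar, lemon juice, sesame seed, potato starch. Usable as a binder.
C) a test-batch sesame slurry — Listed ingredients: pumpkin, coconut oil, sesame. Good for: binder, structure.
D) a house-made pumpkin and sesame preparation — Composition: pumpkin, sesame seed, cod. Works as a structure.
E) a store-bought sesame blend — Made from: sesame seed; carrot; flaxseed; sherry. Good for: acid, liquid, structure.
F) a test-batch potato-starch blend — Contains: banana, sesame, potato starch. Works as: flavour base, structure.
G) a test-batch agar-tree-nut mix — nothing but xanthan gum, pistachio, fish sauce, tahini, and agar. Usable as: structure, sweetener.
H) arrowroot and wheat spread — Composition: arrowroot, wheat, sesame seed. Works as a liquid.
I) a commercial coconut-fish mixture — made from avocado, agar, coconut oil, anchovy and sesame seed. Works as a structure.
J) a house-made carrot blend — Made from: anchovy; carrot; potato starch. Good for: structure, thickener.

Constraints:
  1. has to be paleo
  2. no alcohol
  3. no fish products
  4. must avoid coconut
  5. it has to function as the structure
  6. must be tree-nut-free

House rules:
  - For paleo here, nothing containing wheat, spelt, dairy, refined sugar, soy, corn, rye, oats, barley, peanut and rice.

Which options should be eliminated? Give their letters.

B, C, D, E, G, H, I, J

A: only lemon juice and sweet potato; none excluded — OK
B: not usable as a structure; has brown sugar, so not paleo — no
C: has coconut oil, so not coconut-free — reject
D: has cod, so not fish-free — reject
E: has sherry, so not alcohol-free — out
F: all constraints satisfied — valid
G: has fish sauce, so not fish-free; has pistachio, so not tree-nut-free — out
H: not usable as a structure; has wheat, so not paleo — reject
I: has coconut oil, so not coconut-free; has anchovy, so not fish-free — no
J: has anchovy, so not fish-free — reject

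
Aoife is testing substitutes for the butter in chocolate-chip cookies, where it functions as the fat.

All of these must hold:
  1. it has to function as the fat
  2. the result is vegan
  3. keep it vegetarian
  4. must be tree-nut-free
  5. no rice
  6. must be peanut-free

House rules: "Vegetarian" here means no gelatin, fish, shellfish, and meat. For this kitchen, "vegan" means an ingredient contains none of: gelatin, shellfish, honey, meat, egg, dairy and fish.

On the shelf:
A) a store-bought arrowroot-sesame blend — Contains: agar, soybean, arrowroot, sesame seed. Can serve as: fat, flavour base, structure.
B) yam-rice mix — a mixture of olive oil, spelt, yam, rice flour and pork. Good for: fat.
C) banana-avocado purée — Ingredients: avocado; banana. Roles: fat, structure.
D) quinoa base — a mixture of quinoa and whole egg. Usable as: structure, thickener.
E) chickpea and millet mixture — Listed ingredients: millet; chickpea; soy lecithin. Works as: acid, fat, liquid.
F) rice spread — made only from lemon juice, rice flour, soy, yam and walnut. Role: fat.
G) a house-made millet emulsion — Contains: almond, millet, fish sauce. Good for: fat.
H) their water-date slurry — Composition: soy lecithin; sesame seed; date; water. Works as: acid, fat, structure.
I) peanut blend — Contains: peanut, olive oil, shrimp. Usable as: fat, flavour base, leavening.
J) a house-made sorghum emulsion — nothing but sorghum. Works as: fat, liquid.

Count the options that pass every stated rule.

A: no rice, vegetarian — OK
B: has pork, so not vegetarian; has pork, so not vegan (and 1 more) — no
C: all constraints satisfied — OK
D: not usable as a fat; has whole egg, so not vegan — out
E: works as a fat, no rice, vegetarian — keep
F: has rice flour, so not rice-free; has walnut, so not tree-nut-free — out
G: has fish sauce, so not vegetarian; has fish sauce, so not vegan (and 1 more) — out
H: sesame seed and soy lecithin etc. — none of it excluded — valid
I: has shrimp, so not vegetarian; has shrimp, so not vegan (and 1 more) — out
J: only sorghum; none excluded — OK

5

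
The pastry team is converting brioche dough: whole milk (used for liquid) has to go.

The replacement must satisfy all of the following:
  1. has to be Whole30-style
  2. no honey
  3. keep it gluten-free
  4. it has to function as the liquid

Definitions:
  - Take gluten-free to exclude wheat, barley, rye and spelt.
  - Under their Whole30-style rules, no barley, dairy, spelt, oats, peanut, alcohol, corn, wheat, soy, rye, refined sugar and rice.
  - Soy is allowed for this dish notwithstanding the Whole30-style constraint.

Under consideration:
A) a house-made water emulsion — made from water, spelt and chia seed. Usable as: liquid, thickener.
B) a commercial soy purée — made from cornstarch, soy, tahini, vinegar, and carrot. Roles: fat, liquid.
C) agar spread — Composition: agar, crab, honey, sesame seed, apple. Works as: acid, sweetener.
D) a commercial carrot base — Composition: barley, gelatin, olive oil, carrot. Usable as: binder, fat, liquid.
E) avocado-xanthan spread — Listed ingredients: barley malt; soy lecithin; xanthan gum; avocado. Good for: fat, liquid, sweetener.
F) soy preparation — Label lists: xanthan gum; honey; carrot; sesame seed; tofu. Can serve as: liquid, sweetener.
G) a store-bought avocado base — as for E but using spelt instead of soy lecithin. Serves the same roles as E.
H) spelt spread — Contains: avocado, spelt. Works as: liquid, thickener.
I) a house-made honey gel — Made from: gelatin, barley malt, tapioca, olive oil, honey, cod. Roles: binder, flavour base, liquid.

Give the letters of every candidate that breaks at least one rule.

A: has spelt, so not gluten-free; has spelt, so not Whole30-style — no
B: has cornstarch, so not Whole30-style — out
C: not usable as a liquid; has honey, so not honey-free — reject
D: has barley, so not gluten-free; has barley, so not Whole30-style — reject
E: has barley malt, so not gluten-free; has barley malt, so not Whole30-style — reject
F: has honey, so not honey-free — reject
G: has barley malt, so not gluten-free; has barley malt, so not Whole30-style — out
H: has spelt, so not gluten-free; has spelt, so not Whole30-style — no
I: has barley malt, so not gluten-free; has barley malt, so not Whole30-style (and 1 more) — reject

A, B, C, D, E, F, G, H, I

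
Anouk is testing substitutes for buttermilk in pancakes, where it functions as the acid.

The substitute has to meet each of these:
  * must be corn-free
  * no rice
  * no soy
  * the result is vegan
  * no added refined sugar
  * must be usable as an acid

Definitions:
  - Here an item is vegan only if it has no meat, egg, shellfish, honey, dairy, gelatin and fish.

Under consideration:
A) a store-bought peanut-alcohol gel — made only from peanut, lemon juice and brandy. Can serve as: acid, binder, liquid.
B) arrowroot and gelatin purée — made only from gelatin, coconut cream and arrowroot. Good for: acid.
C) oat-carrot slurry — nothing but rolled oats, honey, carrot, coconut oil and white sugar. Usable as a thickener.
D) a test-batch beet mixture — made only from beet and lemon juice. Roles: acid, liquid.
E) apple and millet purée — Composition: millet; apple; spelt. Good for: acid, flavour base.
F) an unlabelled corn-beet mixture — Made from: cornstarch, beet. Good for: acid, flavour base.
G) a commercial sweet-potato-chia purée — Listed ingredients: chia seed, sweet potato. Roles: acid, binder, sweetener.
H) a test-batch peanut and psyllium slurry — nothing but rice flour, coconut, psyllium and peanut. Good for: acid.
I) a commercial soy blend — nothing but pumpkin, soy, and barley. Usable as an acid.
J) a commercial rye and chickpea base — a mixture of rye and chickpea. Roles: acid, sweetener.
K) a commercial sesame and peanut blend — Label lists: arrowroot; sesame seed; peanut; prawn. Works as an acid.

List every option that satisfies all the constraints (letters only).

A, D, E, G, J

A: every rule checks out — keep
B: has gelatin, so not vegan — no
C: not usable as an acid; has honey, so not vegan (and 1 more) — no
D: only beet and lemon juice; none excluded — keep
E: only spelt, apple and millet; none excluded — keep
F: has cornstarch, so not corn-free — reject
G: works as an acid, no rice, no refined sugar — valid
H: has rice flour, so not rice-free — reject
I: has soy, so not soy-free — out
J: only rye and chickpea; none excluded — valid
K: has prawn, so not vegan — no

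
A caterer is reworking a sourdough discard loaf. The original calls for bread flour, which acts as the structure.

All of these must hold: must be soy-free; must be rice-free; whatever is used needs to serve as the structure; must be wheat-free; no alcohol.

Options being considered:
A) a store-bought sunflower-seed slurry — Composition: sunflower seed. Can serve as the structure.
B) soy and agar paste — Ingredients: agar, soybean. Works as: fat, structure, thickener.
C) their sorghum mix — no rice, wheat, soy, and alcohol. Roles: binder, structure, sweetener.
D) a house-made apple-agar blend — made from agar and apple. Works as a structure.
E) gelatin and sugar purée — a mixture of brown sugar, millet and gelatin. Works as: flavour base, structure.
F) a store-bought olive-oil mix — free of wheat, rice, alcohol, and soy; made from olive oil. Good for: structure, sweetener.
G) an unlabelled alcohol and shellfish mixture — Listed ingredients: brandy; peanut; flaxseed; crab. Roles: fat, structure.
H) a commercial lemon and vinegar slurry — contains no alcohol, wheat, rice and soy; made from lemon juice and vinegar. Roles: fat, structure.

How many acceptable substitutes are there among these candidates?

A: works as a structure, no soy, no wheat — keep
B: has soybean, so not soy-free — reject
C: all constraints satisfied — keep
D: no alcohol, no rice — valid
E: only gelatin, brown sugar, and millet; none excluded — keep
F: no rice, no wheat — OK
G: has brandy, so not alcohol-free — reject
H: works as a structure, no alcohol, no wheat — keep

6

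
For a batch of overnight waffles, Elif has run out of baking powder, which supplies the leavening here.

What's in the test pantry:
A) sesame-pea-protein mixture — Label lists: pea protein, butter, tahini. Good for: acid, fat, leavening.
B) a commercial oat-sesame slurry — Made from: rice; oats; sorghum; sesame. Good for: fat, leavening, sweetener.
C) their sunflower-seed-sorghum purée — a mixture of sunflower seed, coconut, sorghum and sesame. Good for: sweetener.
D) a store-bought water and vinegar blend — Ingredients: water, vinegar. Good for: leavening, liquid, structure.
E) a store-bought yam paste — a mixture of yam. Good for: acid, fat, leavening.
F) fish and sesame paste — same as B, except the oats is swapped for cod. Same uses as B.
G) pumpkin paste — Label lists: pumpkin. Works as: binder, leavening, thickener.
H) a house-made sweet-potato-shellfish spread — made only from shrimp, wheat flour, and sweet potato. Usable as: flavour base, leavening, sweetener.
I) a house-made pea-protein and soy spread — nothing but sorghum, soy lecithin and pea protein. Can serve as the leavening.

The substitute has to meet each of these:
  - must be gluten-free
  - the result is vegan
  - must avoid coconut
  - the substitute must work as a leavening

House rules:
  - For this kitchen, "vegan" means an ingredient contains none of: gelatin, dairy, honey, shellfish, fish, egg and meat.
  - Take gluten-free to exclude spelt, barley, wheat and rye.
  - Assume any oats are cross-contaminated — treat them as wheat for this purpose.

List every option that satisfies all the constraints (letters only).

D, E, G, I

A: has butter, so not vegan — out
B: has oats, so not gluten-free — reject
C: not usable as a leavening; has coconut, so not coconut-free — no
D: works as a leavening, vegan, no coconut — valid
E: works as a leavening, no coconut, gluten-free — OK
F: has cod, so not vegan — no
G: only pumpkin; none excluded — valid
H: has shrimp, so not vegan; has wheat flour, so not gluten-free — out
I: only soy lecithin, sorghum, and pea protein; none excluded — keep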